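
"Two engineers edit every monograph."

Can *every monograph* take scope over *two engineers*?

Yes

Both DPs are arguments of the same predicate; there is no clause or island boundary between them.
Ordinary QR to a clause-peripheral position gives the wide-scope LF for the lower DP.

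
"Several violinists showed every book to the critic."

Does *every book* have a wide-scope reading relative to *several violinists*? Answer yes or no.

*every book* is the matrix object and *several violinists* the matrix subject; the two are clausemates.
Clause-internal QR can adjoin the lower DP above the subject, yielding the inverse reading.

Yes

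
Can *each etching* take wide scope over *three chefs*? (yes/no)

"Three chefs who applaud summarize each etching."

Yes

*each etching* is a matrix argument; only *three chefs* is modified by the relative clause *who applaud*, so the RC island is irrelevant to the target quantifier.
Since no island is crossed, the inverse ordering is licensed alongside surface scope.
The sentence is scopally ambiguous between *three chefs* > *each etching* and *each etching* > *three chefs*.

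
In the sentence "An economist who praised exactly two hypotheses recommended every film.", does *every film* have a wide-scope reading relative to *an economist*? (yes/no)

*every film* sits in the matrix clause, not in the relative clause on *an economist*.
With no island boundary between them, the object can take inverse scope over the subject via ordinary QR within the clause.

Yes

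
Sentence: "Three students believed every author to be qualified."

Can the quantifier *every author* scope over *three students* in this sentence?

Yes

ECM infinitives lack a CP barrier, so *every author* can QR over the matrix subject *three students*.
Clause-internal QR can adjoin the lower DP above the subject, yielding the inverse reading.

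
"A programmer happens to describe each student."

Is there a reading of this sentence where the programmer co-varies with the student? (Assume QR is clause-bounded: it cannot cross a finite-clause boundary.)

The paraphrase describes the scope ordering *each student* > *a programmer*.
Infinitival complements of raising predicates do not block QR; *each student* and *a programmer* are effectively clausemates.
Clause-internal QR can adjoin the lower DP above the subject, yielding the inverse reading.
So *each student* > *a programmer* is among the available readings.

Yes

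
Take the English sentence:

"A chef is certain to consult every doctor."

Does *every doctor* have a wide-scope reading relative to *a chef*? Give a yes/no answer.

Yes

The matrix predicate is a raising verb, whose infinitival complement is not a scope island — *every doctor* can QR into the matrix clause.
Ordinary QR to a clause-peripheral position gives the wide-scope LF for the lower DP.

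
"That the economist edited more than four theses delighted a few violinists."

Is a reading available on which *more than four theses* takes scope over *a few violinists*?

No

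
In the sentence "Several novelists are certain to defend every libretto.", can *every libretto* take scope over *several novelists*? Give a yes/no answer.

The matrix predicate is a raising verb, whose infinitival complement is not a scope island — *every libretto* can QR into the matrix clause.
No island intervenes, so both surface and inverse scope are derivable.
So *every libretto* > *several novelists* is among the available readings.

Yes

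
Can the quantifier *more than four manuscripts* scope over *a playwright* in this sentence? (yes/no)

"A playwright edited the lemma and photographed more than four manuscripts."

*more than four manuscripts* sits inside one conjunct of the coordinate structure (*photographed more than four manuscripts*).
QR out of a conjunct would have to apply non-ATB, which the CSC forbids.
*more than four manuscripts* is confined to the island and cannot take scope over *a playwright*.
(Only the surface reading survives: one fixed playwright with respect to all the relevant manuscripts.)

No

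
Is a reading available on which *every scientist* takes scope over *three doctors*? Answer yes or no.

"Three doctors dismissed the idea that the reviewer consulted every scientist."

The target quantifier *every scientist* is part of the complex NP *the idea that the reviewer consulted every scientist*.
The complex NP is opaque for QR — the quantifier is frozen inside the noun's complement.
So *every scientist* cannot raise high enough to outscope *three doctors*; only the surface ordering *three doctors* > *every scientist* is available.

No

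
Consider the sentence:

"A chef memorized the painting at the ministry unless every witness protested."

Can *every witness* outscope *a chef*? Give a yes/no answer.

*every witness* is embedded in the adjunct clause *unless every witness protested*.
Scope out of an adjunct clause is unavailable: QR respects the adjunct-island constraint.
So the wide-scope reading for *every witness* is blocked.
(Only the surface reading survives: one fixed chef with respect to all the relevant witnesses.)

No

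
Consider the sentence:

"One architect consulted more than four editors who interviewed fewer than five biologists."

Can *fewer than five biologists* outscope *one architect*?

The target quantifier *fewer than five biologists* is part of the relative clause *who interviewed fewer than five biologists* modifying *more than four editors*.
Relative clauses block scope extraction: QR cannot target a position outside the modified NP.
*fewer than five biologists* is confined to the island and cannot take scope over *one architect*.

No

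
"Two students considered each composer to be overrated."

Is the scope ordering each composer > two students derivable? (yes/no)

*each composer* is an ECM subject; ECM complements are not islands, and the embedded quantifier may take matrix scope.
QR within a single clause is free, so the lower quantifier may take scope over the higher one.

Yes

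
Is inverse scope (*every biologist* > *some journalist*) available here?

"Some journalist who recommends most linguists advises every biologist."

Yes

*every biologist* sits in the matrix clause, not in the relative clause on *some journalist*.
Clause-internal QR can adjoin the lower DP above the subject, yielding the inverse reading.
Both orderings are possible: *some journalist* > *every biologist* and *every biologist* > *some journalist*.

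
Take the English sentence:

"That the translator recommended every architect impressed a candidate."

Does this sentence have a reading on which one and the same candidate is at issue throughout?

Yes

The described interpretation is the *a candidate* > *every architect* scoping.
*a candidate* is a matrix-clause argument and can take scope within the matrix clause over the constituent containing *every architect*, so *a candidate* > *every architect* needs no island-crossing movement and is available.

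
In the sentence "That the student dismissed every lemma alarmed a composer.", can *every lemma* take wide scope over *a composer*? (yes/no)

No

*every lemma* occurs within the sentential subject *that the student dismissed every lemma*.
Sentential subjects are islands: a quantifier inside the subject clause cannot raise over the matrix predicate.
So *every lemma* cannot raise to a position above *a composer*.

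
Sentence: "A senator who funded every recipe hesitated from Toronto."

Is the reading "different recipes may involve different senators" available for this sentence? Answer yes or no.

That reading corresponds to *every recipe* > *a senator*.
The DP *every recipe* is contained in the relative clause *who funded every recipe*.
The relative clause forms an island for QR, so the quantifier is confined to the head noun's restrictor.
So the wide-scope reading for *every recipe* is blocked.

No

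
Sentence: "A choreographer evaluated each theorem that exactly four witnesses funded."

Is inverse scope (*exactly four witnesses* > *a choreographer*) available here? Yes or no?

Structurally, *exactly four witnesses* is inside the relative clause *that exactly four witnesses funded* modifying *each theorem*.
Relative clauses are scope islands: a quantifier cannot QR out of a relative clause to take scope in the matrix clause.
So *exactly four witnesses* cannot raise to a position above *a choreographer*.
(Only the surface reading survives: one fixed choreographer with respect to all the relevant witnesses.)

No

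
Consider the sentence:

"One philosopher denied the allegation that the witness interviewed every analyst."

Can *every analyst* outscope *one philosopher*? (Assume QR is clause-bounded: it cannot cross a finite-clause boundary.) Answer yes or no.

*every analyst* occurs within the complex NP *the allegation that the witness interviewed every analyst*.
The Complex NP Constraint bars QR out of the complement clause of a noun.
*every analyst* is confined to the island and cannot take scope over *one philosopher*.

No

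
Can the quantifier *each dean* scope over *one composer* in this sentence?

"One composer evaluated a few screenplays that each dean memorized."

No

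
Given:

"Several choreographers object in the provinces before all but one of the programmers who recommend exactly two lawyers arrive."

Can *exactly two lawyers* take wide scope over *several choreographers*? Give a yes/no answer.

No

*exactly two lawyers* sits inside the relative clause *who recommend exactly two lawyers*, which is itself inside the adjunct *before all but one of the programmers who recommend exactly two lawyers arrive*.
Two island boundaries intervene — the relative clause and the adjunct. Either alone would block QR.
*exactly two lawyers* is confined to the island and cannot take scope over *several choreographers*.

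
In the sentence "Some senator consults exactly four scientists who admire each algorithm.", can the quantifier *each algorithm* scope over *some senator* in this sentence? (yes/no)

No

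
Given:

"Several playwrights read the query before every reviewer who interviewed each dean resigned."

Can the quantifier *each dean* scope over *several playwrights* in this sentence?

No

The target quantifier *each dean* is part of the relative clause *who interviewed each dean*, which is itself inside the adjunct *before every reviewer who interviewed each dean resigned*.
Nested islands: the RC island is itself inside an adjunct island, so wide scope is doubly excluded.
*each dean* is confined to the island and cannot take scope over *several playwrights*.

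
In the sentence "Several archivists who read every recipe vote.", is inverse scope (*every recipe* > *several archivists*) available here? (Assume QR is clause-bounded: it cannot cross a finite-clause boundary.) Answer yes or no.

No

*every recipe* occurs within the relative clause *who read every recipe*.
Relative clauses block scope extraction: QR cannot target a position outside the modified NP.
There is no licit LF on which *every recipe* c-commands *several archivists*.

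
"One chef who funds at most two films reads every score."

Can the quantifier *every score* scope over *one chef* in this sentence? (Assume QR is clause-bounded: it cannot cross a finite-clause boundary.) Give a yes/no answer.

Yes

Although the sentence contains a relative clause (*who funds at most two films*), *every score* is outside it, in the matrix VP.
QR within a single clause is free, so the lower quantifier may take scope over the higher one.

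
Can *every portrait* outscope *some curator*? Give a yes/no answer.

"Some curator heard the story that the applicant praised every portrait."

No

*every portrait* occurs within the complex NP *the story that the applicant praised every portrait*.
Since the clause is the complement of a nominal head, the CNPC blocks scope extraction.
Hence only narrow scope for *every portrait* (under *some curator*) survives.
(Only the surface reading survives: one fixed curator with respect to all the relevant portraits.)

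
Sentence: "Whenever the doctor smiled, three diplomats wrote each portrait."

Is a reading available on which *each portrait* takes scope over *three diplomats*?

Yes

Although there is an adjunct clause, *each portrait* is in the main clause, not inside the adjunct.
Ordinary QR to a clause-peripheral position gives the wide-scope LF for the lower DP.
Both orderings are possible: *three diplomats* > *each portrait* and *each portrait* > *three diplomats*.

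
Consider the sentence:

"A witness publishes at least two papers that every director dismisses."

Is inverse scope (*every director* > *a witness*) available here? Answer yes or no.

No

Structurally, *every director* is inside the relative clause *that every director dismisses* modifying *at least two papers*.
Quantifiers inside a relative clause are trapped there; the RC boundary blocks QR.
So *every director* cannot raise high enough to outscope *a witness*; only the surface ordering *a witness* > *every director* is available.
(Only the surface reading survives: one fixed witness with respect to all the relevant directors.)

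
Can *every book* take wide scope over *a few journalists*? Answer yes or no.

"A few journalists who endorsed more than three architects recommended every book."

Yes

The RC *who endorsed more than three architects* is an island, but *every book* is not inside it — it is the matrix object, a clausemate of *a few journalists*.
No island intervenes, so both surface and inverse scope are derivable.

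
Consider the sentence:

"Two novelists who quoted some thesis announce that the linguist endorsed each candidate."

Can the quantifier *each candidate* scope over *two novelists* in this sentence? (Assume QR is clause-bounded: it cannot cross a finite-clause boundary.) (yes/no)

No

The DP *each candidate* is contained in the finite complement clause *that the linguist endorsed each candidate*.
With QR restricted to its own tensed clause, the embedded quantifier cannot reach a matrix scope position.
The inverse ordering *each candidate* > *two novelists* is therefore underivable.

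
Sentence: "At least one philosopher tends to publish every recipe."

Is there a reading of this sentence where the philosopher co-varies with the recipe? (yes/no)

This is the *every recipe* > *at least one philosopher* reading.
Raising constructions are monoclausal for scope purposes; *every recipe* is not separated from *at least one philosopher* by any island.
Since no island is crossed, the inverse ordering is licensed alongside surface scope.
The sentence is scopally ambiguous between *at least one philosopher* > *every recipe* and *every recipe* > *at least one philosopher*.

Yes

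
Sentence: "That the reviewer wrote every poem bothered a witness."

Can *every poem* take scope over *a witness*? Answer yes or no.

No

Structurally, *every poem* is inside the sentential subject *that the reviewer wrote every poem*.
Subjects — clausal subjects included — are islands for extraction, and QR is no exception.
The ordering *every poem* > *a witness* is therefore underivable.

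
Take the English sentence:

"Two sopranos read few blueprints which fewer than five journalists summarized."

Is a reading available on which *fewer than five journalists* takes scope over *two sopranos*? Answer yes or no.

No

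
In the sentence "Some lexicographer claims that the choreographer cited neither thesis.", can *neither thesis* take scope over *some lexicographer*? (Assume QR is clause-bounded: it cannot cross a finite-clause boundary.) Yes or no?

*neither thesis* occurs within the finite complement clause *that the choreographer cited neither thesis*.
Under clause-bounded QR, a quantifier in an embedded finite clause cannot raise into the matrix clause.
So the wide-scope reading for *neither thesis* is blocked.

No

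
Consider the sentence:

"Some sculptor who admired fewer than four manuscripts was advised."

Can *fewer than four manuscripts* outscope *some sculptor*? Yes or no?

No

*fewer than four manuscripts* occurs within the relative clause *who admired fewer than four manuscripts*.
The relative clause forms an island for QR, so the quantifier is confined to the head noun's restrictor.
There is no licit LF on which *fewer than four manuscripts* c-commands *some sculptor*.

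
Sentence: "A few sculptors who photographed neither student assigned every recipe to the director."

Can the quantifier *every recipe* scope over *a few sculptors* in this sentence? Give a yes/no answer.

The relative clause *who photographed neither student* modifies *a few sculptors*, but *every recipe* is not inside that relative clause — it is an argument of the matrix verb.
With no island boundary between them, the object can take inverse scope over the subject via ordinary QR within the clause.

Yes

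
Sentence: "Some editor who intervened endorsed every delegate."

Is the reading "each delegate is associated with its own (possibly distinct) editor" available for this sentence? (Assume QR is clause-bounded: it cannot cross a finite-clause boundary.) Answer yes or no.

Yes

The paraphrase describes the scope ordering *every delegate* > *some editor*.
*every delegate* is a matrix argument; only *some editor* is modified by the relative clause *who intervened*, so the RC island is irrelevant to the target quantifier.
Ordinary QR to a clause-peripheral position gives the wide-scope LF for the lower DP.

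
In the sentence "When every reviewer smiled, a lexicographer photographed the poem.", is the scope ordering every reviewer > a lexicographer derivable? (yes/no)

*every reviewer* occurs within the adjunct clause *when every reviewer smiled*.
Adverbial clauses are not L-marked, so they are barriers for QR — the quantifier cannot escape the adjunct.
So the wide-scope reading for *every reviewer* is blocked.

No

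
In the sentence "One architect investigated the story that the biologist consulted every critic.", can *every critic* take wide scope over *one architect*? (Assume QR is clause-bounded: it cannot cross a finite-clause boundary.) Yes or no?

No

*every critic* occurs within the complex NP *the story that the biologist consulted every critic*.
A that-clause complement to a noun is an island; QR cannot cross the NP boundary.
So *every critic* cannot raise high enough to outscope *one architect*; only the surface ordering *one architect* > *every critic* is available.
(Only the surface reading survives: one fixed architect with respect to all the relevant critics.)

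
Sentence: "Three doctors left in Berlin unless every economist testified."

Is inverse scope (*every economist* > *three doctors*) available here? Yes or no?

No

The DP *every economist* is contained in the adjunct clause *unless every economist testified*.
Scope out of an adjunct clause is unavailable: QR respects the adjunct-island constraint.
Hence only narrow scope for *every economist* (under *three doctors*) survives.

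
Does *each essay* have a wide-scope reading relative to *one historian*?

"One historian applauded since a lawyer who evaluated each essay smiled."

No

Structurally, *each essay* is inside the relative clause *who evaluated each essay*, which is itself inside the adjunct *since a lawyer who evaluated each essay smiled*.
Nested islands: the RC island is itself inside an adjunct island, so wide scope is doubly excluded.
*each essay* is confined to the island and cannot take scope over *one historian*.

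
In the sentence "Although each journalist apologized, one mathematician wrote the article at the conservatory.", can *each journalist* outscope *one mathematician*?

No

*each journalist* sits inside the adjunct clause *although each journalist apologized*.
Adjuncts are opaque for quantifier raising; a quantifier in an adjunct stays inside it.
*each journalist* is confined to the island and cannot take scope over *one mathematician*.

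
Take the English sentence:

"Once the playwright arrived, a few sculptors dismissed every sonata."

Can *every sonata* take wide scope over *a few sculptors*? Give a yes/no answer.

Although there is an adjunct clause, *every sonata* is in the main clause, not inside the adjunct.
No island intervenes, so both surface and inverse scope are derivable.
So *every sonata* > *a few sculptors* is among the available readings.

Yes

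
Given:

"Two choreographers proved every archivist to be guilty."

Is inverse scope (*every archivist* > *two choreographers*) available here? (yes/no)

The ECM infinitive is scope-transparent — *every archivist* is free to raise above *two choreographers*.
Ordinary QR to a clause-peripheral position gives the wide-scope LF for the lower DP.

Yes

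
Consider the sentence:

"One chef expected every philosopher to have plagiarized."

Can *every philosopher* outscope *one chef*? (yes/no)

Yes

*every philosopher* is the subject of an ECM infinitive — the infinitival complement of an ECM verb is not a scope island, so *every philosopher* can raise into the matrix clause.
Clause-internal QR can adjoin the lower DP above the subject, yielding the inverse reading.
Both orderings are possible: *one chef* > *every philosopher* and *every philosopher* > *one chef*.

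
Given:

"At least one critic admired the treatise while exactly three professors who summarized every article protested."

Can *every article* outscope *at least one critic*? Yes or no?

No

*every article* occurs within the relative clause *who summarized every article*, which is itself inside the adjunct *while exactly three professors who summarized every article protested*.
Nested islands: the RC island is itself inside an adjunct island, so wide scope is doubly excluded.
There is no licit LF on which *every article* c-commands *at least one critic*.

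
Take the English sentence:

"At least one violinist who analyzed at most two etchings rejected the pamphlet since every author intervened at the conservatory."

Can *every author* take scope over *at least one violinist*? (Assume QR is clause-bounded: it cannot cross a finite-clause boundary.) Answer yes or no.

*every author* occurs within the adjunct clause *since every author intervened at the conservatory*.
Adverbial clauses are not L-marked, so they are barriers for QR — the quantifier cannot escape the adjunct.
So *every author* cannot raise high enough to outscope *at least one violinist*; only the surface ordering *at least one violinist* > *every author* is available.

No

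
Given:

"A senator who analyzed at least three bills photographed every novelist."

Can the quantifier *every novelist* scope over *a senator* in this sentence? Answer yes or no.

Although the sentence contains a relative clause (*who analyzed at least three bills*), *every novelist* is outside it, in the matrix VP.
Since no island is crossed, the inverse ordering is licensed alongside surface scope.
The sentence is scopally ambiguous between *a senator* > *every novelist* and *every novelist* > *a senator*.

Yes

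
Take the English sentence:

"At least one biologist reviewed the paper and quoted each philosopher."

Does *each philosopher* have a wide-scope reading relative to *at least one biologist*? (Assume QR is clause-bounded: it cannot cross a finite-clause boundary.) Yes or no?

No

The target quantifier *each philosopher* is part of one conjunct of the coordinate structure (*quoted each philosopher*).
Coordinate structures are islands for non-across-the-board movement, QR included.
So *each philosopher* cannot raise high enough to outscope *at least one biologist*; only the surface ordering *at least one biologist* > *each philosopher* is available.
(Only the surface reading survives: one fixed biologist with respect to all the relevant philosophers.)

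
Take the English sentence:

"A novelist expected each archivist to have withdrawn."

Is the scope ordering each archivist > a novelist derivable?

This is an ECM construction: *each archivist* is the infinitival subject, Case-marked by the matrix verb, and the infinitive is transparent for QR.
With no island boundary between them, the object can take inverse scope over the subject via ordinary QR within the clause.
The sentence is scopally ambiguous between *a novelist* > *each archivist* and *each archivist* > *a novelist*.

Yes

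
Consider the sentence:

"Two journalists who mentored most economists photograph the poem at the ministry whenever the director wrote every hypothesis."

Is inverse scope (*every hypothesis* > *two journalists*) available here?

*every hypothesis* sits inside the adjunct clause *whenever the director wrote every hypothesis*.
Adjunct clauses are scope islands: a quantifier inside an adjunct cannot raise into the matrix clause.
There is no licit LF on which *every hypothesis* c-commands *two journalists*.

No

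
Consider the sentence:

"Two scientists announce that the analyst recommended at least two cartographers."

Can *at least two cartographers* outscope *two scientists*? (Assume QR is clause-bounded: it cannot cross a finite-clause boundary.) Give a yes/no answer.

No

*at least two cartographers* sits inside the finite complement clause *that the analyst recommended at least two cartographers*.
Given the clause-boundedness assumption, QR cannot cross the finite CP into the matrix.
So *at least two cartographers* cannot raise high enough to outscope *two scientists*; only the surface ordering *two scientists* > *at least two cartographers* is available.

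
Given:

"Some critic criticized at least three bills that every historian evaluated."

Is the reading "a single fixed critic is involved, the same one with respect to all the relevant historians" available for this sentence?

The described interpretation is the *some critic* > *every historian* scoping.
That is the surface-scope ordering, which is always one of the available readings — island constraints only ever restrict inverse scope.

Yes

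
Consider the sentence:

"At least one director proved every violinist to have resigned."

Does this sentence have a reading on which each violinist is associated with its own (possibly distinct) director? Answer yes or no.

Yes

That reading corresponds to *every violinist* > *at least one director*.
*every violinist* is an ECM subject; ECM complements are not islands, and the embedded quantifier may take matrix scope.
Ordinary QR to a clause-peripheral position gives the wide-scope LF for the lower DP.
So *every violinist* > *at least one director* is among the available readings.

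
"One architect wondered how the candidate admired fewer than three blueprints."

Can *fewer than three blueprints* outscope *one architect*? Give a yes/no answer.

No

The target quantifier *fewer than three blueprints* is part of the embedded question *how the candidate admired fewer than three blueprints*.
The wh-island constraint blocks QR out of an embedded interrogative.
So *fewer than three blueprints* cannot raise high enough to outscope *one architect*; only the surface ordering *one architect* > *fewer than three blueprints* is available.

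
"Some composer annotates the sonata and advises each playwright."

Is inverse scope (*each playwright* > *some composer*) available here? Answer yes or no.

No

*each playwright* is embedded in one conjunct of the coordinate structure (*advises each playwright*).
Coordinate structures are islands for non-across-the-board movement, QR included.
So the wide-scope reading for *each playwright* is blocked.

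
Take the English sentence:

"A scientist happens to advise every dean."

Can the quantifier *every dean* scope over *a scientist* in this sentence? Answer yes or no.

Yes

The matrix predicate is a raising verb, whose infinitival complement is not a scope island — *every dean* can QR into the matrix clause.
Clause-internal QR can adjoin the lower DP above the subject, yielding the inverse reading.
Both orderings are possible: *a scientist* > *every dean* and *every dean* > *a scientist*.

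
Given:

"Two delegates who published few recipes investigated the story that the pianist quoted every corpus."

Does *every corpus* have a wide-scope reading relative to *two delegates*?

No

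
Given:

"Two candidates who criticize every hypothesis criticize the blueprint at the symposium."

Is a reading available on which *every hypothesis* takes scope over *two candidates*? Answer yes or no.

*every hypothesis* is embedded in the relative clause *who criticize every hypothesis*.
A relative clause is a scope island — quantifier raising cannot cross its boundary.
*every hypothesis* > *two candidates* would require crossing that boundary, which is illicit.

No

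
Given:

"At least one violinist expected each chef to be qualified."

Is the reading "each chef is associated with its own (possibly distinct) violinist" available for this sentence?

The described interpretation is the *each chef* > *at least one violinist* scoping.
*each chef* is the subject of an ECM infinitive — the infinitival complement of an ECM verb is not a scope island, so *each chef* can raise into the matrix clause.
Nothing blocks QR of the lower DP to a position above the higher one, so inverse scope is available.
So *each chef* > *at least one violinist* is among the available readings.

Yes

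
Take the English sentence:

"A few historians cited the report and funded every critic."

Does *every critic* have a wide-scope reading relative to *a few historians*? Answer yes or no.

The target quantifier *every critic* is part of one conjunct of the coordinate structure (*funded every critic*).
Asymmetric QR out of one conjunct violates the Coordinate Structure Constraint.
Hence only narrow scope for *every critic* (under *a few historians*) survives.

No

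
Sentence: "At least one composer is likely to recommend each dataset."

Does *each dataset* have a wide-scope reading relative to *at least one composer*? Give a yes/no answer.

Infinitival complements of raising predicates do not block QR; *each dataset* and *at least one composer* are effectively clausemates.
Ordinary QR to a clause-peripheral position gives the wide-scope LF for the lower DP.

Yes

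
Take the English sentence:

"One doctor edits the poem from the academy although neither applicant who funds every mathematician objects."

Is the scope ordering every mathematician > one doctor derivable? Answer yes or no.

*every mathematician* is embedded in the relative clause *who funds every mathematician*, which is itself inside the adjunct *although neither applicant who funds every mathematician objects*.
Both the relative clause and the enclosing adjunct are scope islands; QR cannot cross either.
*every mathematician* is confined to the island and cannot take scope over *one doctor*.

No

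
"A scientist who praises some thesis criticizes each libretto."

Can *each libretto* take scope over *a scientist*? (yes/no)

Although the sentence contains a relative clause (*who praises some thesis*), *each libretto* is outside it, in the matrix VP.
QR within a single clause is free, so the lower quantifier may take scope over the higher one.
So *each libretto* > *a scientist* is among the available readings.

Yes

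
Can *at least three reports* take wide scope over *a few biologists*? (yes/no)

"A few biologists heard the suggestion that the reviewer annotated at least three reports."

The DP *at least three reports* is contained in the complex NP *the suggestion that the reviewer annotated at least three reports*.
The complex NP is opaque for QR — the quantifier is frozen inside the noun's complement.
So the wide-scope reading for *at least three reports* is blocked.

No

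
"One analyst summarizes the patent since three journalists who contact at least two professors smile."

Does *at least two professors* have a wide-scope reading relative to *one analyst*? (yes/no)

No

*at least two professors* occurs within the relative clause *who contact at least two professors*, which is itself inside the adjunct *since three journalists who contact at least two professors smile*.
Both the relative clause and the enclosing adjunct are scope islands; QR cannot cross either.
So *at least two professors* cannot raise to a position above *one analyst*.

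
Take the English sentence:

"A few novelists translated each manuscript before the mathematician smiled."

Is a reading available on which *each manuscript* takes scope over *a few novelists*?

Yes

The adjunct clause does not contain *each manuscript*, which is the matrix object.
Clause-internal QR can adjoin the lower DP above the subject, yielding the inverse reading.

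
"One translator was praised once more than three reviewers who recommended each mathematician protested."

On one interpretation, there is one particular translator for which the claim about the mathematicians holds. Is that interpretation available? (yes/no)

That reading corresponds to *one translator* > *each mathematician*.
Nothing needs to raise for *one translator* > *each mathematician*, so no island constraint is at stake.

Yes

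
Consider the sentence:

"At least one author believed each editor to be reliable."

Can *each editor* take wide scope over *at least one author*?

Yes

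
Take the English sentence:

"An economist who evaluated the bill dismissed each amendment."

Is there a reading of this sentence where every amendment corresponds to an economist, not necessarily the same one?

The described interpretation is the *each amendment* > *an economist* scoping.
The RC *who evaluated the bill* is an island, but *each amendment* is not inside it — it is the matrix object, a clausemate of *an economist*.
Since no island is crossed, the inverse ordering is licensed alongside surface scope.

Yes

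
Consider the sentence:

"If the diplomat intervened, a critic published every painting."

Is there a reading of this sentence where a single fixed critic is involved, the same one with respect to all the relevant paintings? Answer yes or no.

The described interpretation is the *a critic* > *every painting* scoping.
Surface scope (*a critic* > *every painting*) is always derivable; islands only block QR, not in-situ interpretation.

Yes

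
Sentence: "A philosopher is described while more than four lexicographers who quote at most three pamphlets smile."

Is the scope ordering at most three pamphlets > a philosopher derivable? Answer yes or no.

No

Structurally, *at most three pamphlets* is inside the relative clause *who quote at most three pamphlets*, which is itself inside the adjunct *while more than four lexicographers who quote at most three pamphlets smile*.
Even if one barrier were somehow void, the other would still block QR.
So *at most three pamphlets* cannot raise high enough to outscope *a philosopher*; only the surface ordering *a philosopher* > *at most three pamphlets* is available.
(Only the surface reading survives: one fixed philosopher with respect to all the relevant pamphlets.)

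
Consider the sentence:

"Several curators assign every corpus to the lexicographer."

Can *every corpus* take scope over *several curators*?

*every corpus* and *several curators* are in the same minimal clause.
With no island boundary between them, the object can take inverse scope over the subject via ordinary QR within the clause.

Yes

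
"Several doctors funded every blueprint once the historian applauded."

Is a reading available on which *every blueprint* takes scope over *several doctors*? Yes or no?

Yes

Neither queried DP is inside the adjunct, so the adjunct-island constraint does not apply.
QR within a single clause is free, so the lower quantifier may take scope over the higher one.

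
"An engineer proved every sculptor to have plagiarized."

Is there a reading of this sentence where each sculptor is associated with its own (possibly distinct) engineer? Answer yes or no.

This is the *every sculptor* > *an engineer* reading.
*every sculptor* is the subject of an ECM infinitive — the infinitival complement of an ECM verb is not a scope island, so *every sculptor* can raise into the matrix clause.
With no island boundary between them, the object can take inverse scope over the subject via ordinary QR within the clause.

Yes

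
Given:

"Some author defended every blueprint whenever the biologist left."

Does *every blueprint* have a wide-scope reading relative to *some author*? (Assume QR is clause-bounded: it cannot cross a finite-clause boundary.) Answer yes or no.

Although there is an adjunct clause, *every blueprint* is in the main clause, not inside the adjunct.
No island intervenes, so both surface and inverse scope are derivable.

Yes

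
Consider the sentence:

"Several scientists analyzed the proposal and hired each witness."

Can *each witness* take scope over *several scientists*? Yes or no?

The DP *each witness* is contained in one conjunct of the coordinate structure (*hired each witness*).
A quantifier cannot raise out of one conjunct of a coordination across the whole coordinate structure — the CSC applies to QR.
*each witness* > *several scientists* would require crossing that boundary, which is illicit.

No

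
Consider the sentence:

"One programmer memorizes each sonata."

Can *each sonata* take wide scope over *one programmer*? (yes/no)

*each sonata* and *one programmer* are in the same minimal clause.
No island intervenes, so both surface and inverse scope are derivable.

Yes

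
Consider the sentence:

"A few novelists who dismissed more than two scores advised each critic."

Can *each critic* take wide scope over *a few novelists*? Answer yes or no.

Yes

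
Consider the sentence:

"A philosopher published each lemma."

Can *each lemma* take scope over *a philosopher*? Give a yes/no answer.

Both DPs are arguments of the same predicate; there is no clause or island boundary between them.
Since no island is crossed, the inverse ordering is licensed alongside surface scope.

Yes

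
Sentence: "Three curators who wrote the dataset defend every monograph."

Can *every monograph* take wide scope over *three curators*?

Yes

The relative clause *who wrote the dataset* modifies *three curators*, but *every monograph* is not inside that relative clause — it is an argument of the matrix verb.
QR within a single clause is free, so the lower quantifier may take scope over the higher one.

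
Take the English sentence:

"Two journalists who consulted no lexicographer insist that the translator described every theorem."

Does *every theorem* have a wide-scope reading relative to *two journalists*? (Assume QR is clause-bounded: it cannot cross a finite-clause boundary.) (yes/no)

No

The target quantifier *every theorem* is part of the finite complement clause *that the translator described every theorem*.
QR is clause-bounded, so the finite complement is a scope island for the embedded quantifier.
*every theorem* is confined to the island and cannot take scope over *two journalists*.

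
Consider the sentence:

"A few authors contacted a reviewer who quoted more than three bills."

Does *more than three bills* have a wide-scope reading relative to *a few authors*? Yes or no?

No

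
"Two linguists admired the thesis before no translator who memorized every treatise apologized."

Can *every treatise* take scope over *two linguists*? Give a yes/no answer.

No

*every treatise* sits inside the relative clause *who memorized every treatise*, which is itself inside the adjunct *before no translator who memorized every treatise apologized*.
Both the relative clause and the enclosing adjunct are scope islands; QR cannot cross either.
So the wide-scope reading for *every treatise* is blocked.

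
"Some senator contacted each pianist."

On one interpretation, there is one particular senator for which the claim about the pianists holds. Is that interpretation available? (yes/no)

Yes

That reading corresponds to *some senator* > *each pianist*.
Nothing needs to raise for *some senator* > *each pianist*, so no island constraint is at stake.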